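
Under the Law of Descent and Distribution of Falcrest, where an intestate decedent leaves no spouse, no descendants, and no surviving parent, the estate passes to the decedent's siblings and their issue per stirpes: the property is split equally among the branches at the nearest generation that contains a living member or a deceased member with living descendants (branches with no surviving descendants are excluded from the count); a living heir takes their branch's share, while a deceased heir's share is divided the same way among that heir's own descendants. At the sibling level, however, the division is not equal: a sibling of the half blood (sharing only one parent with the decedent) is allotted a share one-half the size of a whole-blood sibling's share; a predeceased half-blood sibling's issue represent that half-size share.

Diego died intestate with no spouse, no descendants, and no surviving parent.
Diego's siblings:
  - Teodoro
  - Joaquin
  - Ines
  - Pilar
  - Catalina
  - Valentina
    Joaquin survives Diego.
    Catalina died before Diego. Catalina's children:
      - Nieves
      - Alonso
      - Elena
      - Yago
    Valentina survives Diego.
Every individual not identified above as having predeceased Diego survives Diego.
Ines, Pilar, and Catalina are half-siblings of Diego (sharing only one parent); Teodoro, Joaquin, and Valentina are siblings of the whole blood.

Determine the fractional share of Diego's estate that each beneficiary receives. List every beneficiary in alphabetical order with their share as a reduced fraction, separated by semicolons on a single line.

Alonso 1/36; Elena 1/36; Ines 1/9; Joaquin 2/9; Nieves 1/36; Pilar 1/9; Teodoro 2/9; Valentina 2/9; Yago 1/36

No spouse, descendants, or parent survives, so the estate passes to Diego's siblings per stirpes.
Half-blood siblings count for one-half the weight of whole-blood siblings at the initial division.
Dividing 1 in proportion to weights (total weight 9/2): Teodoro (weight 1) → 2/9; Joaquin (weight 1) → 2/9; Ines (weight 1/2) → 1/9; Pilar (weight 1/2) → 1/9; Catalina (weight 1/2) → 1/9; Valentina (weight 1) → 2/9.
Teodoro is living and takes 2/9.
Joaquin is living and takes 2/9.
Ines is living and takes 1/9.
Pilar is living and takes 1/9.
Catalina predeceased; the 1/9 allotted to Catalina's branch passes to Catalina's issue by representation.
The 1/9 is divided into 4 equal shares of 1/36 among Nieves, Alonso, Elena, Yago.
Nieves is living and takes 1/36.
Alonso is living and takes 1/36.
Elena is living and takes 1/36.
Yago is living and takes 1/36.
Valentina is living and takes 2/9.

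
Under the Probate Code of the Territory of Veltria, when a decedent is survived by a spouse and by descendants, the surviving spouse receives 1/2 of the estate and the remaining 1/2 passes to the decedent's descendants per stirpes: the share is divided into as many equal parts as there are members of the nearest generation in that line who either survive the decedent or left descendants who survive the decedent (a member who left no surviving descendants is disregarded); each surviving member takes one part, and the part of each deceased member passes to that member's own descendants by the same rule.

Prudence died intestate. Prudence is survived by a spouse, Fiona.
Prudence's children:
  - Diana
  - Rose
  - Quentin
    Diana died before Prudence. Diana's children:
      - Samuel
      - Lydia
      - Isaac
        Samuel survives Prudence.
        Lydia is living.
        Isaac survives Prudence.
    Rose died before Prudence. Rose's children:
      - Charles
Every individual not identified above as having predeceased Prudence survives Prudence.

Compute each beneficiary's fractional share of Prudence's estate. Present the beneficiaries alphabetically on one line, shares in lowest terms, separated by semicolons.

Charles 1/6; Fiona 1/2; Isaac 1/18; Lydia 1/18; Quentin 1/6; Samuel 1/18

Fiona, as surviving spouse, takes 1/2.
The remaining 1/2 passes to Prudence's descendants per stirpes.
The 1/2 is divided into 3 equal shares of 1/6 among Diana, Rose, Quentin.
Diana predeceased; the 1/6 allotted to Diana's branch passes to Diana's issue by representation.
The 1/6 is divided into 3 equal shares of 1/18 among Samuel, Lydia, Isaac.
Samuel is living and takes 1/18.
Lydia is living and takes 1/18.
Isaac is living and takes 1/18.
Rose predeceased; the 1/6 allotted to Rose's branch passes to Rose's issue by representation.
Charles is the sole taker at this level and receives the full 1/6.
Quentin is living and takes 1/6.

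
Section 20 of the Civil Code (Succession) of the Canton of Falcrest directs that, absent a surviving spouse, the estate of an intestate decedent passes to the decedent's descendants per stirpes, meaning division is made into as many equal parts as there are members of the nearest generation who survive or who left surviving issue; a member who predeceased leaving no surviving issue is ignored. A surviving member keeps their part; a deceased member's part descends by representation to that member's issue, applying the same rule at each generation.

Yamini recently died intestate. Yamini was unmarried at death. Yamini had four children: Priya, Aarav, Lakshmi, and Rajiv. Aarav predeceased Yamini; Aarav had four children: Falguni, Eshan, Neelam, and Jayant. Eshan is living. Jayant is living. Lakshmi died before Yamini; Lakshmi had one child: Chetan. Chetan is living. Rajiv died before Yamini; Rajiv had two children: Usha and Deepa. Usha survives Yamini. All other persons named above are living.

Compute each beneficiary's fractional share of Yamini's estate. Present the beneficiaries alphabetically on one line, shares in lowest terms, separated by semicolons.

There is no surviving spouse, so the entire estate passes to Yamini's descendants per stirpes.
The estate is divided into 4 equal shares of 1/4 among Priya, Aarav, Lakshmi, Rajiv.
Priya is living and takes 1/4.
Aarav predeceased; the 1/4 allotted to Aarav's branch passes to Aarav's issue by representation.
The 1/4 is divided into 4 equal shares of 1/16 among Falguni, Eshan, Neelam, Jayant.
Falguni is living and takes 1/16.
Eshan is living and takes 1/16.
Neelam is living and takes 1/16.
Jayant is living and takes 1/16.
Lakshmi predeceased; the 1/4 allotted to Lakshmi's branch passes to Lakshmi's issue by representation.
Chetan is the sole taker at this level and receives the full 1/4.
Rajiv predeceased; the 1/4 allotted to Rajiv's branch passes to Rajiv's issue by representation.
The 1/4 is divided into 2 equal shares of 1/8 among Usha, Deepa.
Usha is living and takes 1/8.
Deepa is living and takes 1/8.

Chetan 1/4; Deepa 1/8; Eshan 1/16; Falguni 1/16; Jayant 1/16; Neelam 1/16; Priya 1/4; Usha 1/8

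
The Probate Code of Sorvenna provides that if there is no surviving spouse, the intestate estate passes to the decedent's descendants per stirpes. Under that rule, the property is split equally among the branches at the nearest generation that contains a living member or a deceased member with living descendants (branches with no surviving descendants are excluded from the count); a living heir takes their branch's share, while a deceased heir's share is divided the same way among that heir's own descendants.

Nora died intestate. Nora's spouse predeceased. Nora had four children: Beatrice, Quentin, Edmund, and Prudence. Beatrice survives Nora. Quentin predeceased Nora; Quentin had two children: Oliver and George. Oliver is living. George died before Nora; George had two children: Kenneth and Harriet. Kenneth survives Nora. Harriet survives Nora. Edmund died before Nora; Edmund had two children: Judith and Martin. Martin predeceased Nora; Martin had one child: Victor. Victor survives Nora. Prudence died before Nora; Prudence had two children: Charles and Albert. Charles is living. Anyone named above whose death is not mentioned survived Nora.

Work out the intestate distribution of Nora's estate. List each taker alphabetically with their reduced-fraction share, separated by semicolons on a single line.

There is no surviving spouse, so the entire estate passes to Nora's descendants per stirpes.
The estate is divided into 4 equal shares of 1/4 among Beatrice, Quentin, Edmund, Prudence.
Beatrice is living and takes 1/4.
Quentin predeceased; the 1/4 allotted to Quentin's branch passes to Quentin's issue by representation.
The 1/4 is divided into 2 equal shares of 1/8 among Oliver, George.
Oliver is living and takes 1/8.
George predeceased; the 1/8 allotted to George's branch passes to George's issue by representation.
The 1/8 is divided into 2 equal shares of 1/16 among Kenneth, Harriet.
Kenneth is living and takes 1/16.
Harriet is living and takes 1/16.
Edmund predeceased; the 1/4 allotted to Edmund's branch passes to Edmund's issue by representation.
The 1/4 is divided into 2 equal shares of 1/8 among Judith, Martin.
Judith is living and takes 1/8.
Martin predeceased; the 1/8 allotted to Martin's branch passes to Martin's issue by representation.
Victor is the sole taker at this level and receives the full 1/8.
Prudence predeceased; the 1/4 allotted to Prudence's branch passes to Prudence's issue by representation.
The 1/4 is divided into 2 equal shares of 1/8 among Charles, Albert.
Charles is living and takes 1/8.
Albert is living and takes 1/8.

Albert 1/8; Beatrice 1/4; Charles 1/8; Harriet 1/16; Judith 1/8; Kenneth 1/16; Oliver 1/8; Victor 1/8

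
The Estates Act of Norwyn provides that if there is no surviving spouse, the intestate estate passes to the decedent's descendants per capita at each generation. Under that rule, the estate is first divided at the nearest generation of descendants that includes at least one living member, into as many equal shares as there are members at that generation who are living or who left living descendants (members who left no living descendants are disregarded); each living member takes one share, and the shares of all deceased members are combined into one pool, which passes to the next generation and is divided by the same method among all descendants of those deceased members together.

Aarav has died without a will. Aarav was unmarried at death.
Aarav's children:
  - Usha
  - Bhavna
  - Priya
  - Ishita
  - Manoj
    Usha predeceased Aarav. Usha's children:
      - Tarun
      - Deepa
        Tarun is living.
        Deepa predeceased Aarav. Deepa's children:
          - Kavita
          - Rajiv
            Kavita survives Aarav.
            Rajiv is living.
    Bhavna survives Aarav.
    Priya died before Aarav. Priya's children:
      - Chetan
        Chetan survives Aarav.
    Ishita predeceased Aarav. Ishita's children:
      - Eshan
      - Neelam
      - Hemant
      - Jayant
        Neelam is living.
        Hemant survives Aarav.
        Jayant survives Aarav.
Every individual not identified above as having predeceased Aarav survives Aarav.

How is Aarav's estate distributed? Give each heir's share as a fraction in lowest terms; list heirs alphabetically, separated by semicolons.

There is no surviving spouse, so the entire estate passes to Aarav's descendants per capita at each generation.
At generation 1 (Usha, Bhavna, Priya, Ishita, Manoj) there are 5 shares of (1)/5 = 1/5 each.
Living: Bhavna and Manoj — each takes 1/5.
Deceased: Usha, Priya, and Ishita. Their combined 3/5 is pooled and carried to generation 2.
At generation 2 (Tarun, Deepa, Chetan, Eshan, Neelam, Hemant, Jayant) there are 7 shares of (3/5)/7 = 3/35 each.
Living: Tarun, Chetan, Eshan, Neelam, Hemant, and Jayant — each takes 3/35.
Deceased: Deepa. That 3/35 share is carried to generation 3.
At generation 3 (Kavita, Rajiv) there are 2 shares of (3/35)/2 = 3/70 each.
Living: Kavita and Rajiv — each takes 3/70.

Bhavna 1/5; Chetan 3/35; Eshan 3/35; Hemant 3/35; Jayant 3/35; Kavita 3/70; Manoj 1/5; Neelam 3/35; Rajiv 3/70; Tarun 3/35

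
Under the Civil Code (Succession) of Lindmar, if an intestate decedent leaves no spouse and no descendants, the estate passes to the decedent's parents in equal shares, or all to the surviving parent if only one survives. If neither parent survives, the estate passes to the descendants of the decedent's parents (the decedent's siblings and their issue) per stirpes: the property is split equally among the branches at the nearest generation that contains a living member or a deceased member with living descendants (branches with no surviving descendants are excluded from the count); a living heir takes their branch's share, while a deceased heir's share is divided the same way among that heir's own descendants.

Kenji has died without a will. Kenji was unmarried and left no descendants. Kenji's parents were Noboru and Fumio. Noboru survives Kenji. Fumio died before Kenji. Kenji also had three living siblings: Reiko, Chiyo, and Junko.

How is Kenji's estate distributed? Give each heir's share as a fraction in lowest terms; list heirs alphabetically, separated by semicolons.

Noboru 1

Only one parent, Noboru, survives, so Noboru takes the entire estate. The siblings take nothing because a surviving parent has priority.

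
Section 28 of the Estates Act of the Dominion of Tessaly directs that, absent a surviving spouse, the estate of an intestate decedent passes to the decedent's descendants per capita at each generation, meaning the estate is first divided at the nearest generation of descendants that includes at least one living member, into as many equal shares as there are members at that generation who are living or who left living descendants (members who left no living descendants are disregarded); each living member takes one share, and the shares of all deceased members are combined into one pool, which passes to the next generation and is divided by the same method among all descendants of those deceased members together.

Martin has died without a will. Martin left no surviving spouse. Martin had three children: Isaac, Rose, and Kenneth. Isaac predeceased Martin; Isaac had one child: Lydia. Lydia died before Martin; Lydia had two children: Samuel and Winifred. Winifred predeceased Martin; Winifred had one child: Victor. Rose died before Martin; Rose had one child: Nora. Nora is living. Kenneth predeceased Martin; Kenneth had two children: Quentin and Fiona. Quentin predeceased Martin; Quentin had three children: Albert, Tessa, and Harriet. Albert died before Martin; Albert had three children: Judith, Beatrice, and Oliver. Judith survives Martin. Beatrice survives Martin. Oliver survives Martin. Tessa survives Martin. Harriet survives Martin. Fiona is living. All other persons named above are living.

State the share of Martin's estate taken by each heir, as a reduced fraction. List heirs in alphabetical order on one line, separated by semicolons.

Beatrice 1/20; Fiona 1/4; Harriet 1/10; Judith 1/20; Nora 1/4; Oliver 1/20; Samuel 1/10; Tessa 1/10; Victor 1/20

There is no surviving spouse, so the entire estate passes to Martin's descendants per capita at each generation.
No one at generation 1 (Isaac, Rose, Kenneth) is living; moving to the next generation.
At generation 2 (Lydia, Nora, Quentin, Fiona) there are 4 shares of (1)/4 = 1/4 each.
Living: Nora and Fiona — each takes 1/4.
Deceased: Lydia and Quentin. Their combined 1/2 is pooled and carried to generation 3.
At generation 3 (Samuel, Winifred, Albert, Tessa, Harriet) there are 5 shares of (1/2)/5 = 1/10 each.
Living: Samuel, Tessa, and Harriet — each takes 1/10.
Deceased: Winifred and Albert. Their combined 1/5 is pooled and carried to generation 4.
At generation 4 (Victor, Judith, Beatrice, Oliver) there are 4 shares of (1/5)/4 = 1/20 each.
Living: Victor, Judith, Beatrice, and Oliver — each takes 1/20.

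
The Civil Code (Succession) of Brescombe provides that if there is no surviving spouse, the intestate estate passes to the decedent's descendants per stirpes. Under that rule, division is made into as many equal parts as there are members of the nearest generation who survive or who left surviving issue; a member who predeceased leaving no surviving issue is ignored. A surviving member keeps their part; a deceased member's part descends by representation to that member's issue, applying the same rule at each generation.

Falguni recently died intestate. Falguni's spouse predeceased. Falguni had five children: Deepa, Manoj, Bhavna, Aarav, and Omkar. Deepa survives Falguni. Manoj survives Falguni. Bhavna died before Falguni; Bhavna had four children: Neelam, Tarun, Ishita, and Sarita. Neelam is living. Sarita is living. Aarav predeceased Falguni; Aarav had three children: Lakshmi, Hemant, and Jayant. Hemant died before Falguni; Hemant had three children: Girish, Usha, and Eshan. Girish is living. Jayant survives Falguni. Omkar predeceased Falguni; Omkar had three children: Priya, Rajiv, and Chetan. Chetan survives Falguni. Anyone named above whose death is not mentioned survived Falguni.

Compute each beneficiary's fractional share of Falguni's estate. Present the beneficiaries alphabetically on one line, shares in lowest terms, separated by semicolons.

There is no surviving spouse, so the entire estate passes to Falguni's descendants per stirpes.
The estate is divided into 5 equal shares of 1/5 among Deepa, Manoj, Bhavna, Aarav, Omkar.
Deepa is living and takes 1/5.
Manoj is living and takes 1/5.
Bhavna predeceased; the 1/5 allotted to Bhavna's branch passes to Bhavna's issue by representation.
The 1/5 is divided into 4 equal shares of 1/20 among Neelam, Tarun, Ishita, Sarita.
Neelam is living and takes 1/20.
Tarun is living and takes 1/20.
Ishita is living and takes 1/20.
Sarita is living and takes 1/20.
Aarav predeceased; the 1/5 allotted to Aarav's branch passes to Aarav's issue by representation.
The 1/5 is divided into 3 equal shares of 1/15 among Lakshmi, Hemant, Jayant.
Lakshmi is living and takes 1/15.
Hemant predeceased; the 1/15 allotted to Hemant's branch passes to Hemant's issue by representation.
The 1/15 is divided into 3 equal shares of 1/45 among Girish, Usha, Eshan.
Girish is living and takes 1/45.
Usha is living and takes 1/45.
Eshan is living and takes 1/45.
Jayant is living and takes 1/15.
Omkar predeceased; the 1/5 allotted to Omkar's branch passes to Omkar's issue by representation.
The 1/5 is divided into 3 equal shares of 1/15 among Priya, Rajiv, Chetan.
Priya is living and takes 1/15.
Rajiv is living and takes 1/15.
Chetan is living and takes 1/15.

Chetan 1/15; Deepa 1/5; Eshan 1/45; Girish 1/45; Ishita 1/20; Jayant 1/15; Lakshmi 1/15; Manoj 1/5; Neelam 1/20; Priya 1/15; Rajiv 1/15; Sarita 1/20; Tarun 1/20; Usha 1/45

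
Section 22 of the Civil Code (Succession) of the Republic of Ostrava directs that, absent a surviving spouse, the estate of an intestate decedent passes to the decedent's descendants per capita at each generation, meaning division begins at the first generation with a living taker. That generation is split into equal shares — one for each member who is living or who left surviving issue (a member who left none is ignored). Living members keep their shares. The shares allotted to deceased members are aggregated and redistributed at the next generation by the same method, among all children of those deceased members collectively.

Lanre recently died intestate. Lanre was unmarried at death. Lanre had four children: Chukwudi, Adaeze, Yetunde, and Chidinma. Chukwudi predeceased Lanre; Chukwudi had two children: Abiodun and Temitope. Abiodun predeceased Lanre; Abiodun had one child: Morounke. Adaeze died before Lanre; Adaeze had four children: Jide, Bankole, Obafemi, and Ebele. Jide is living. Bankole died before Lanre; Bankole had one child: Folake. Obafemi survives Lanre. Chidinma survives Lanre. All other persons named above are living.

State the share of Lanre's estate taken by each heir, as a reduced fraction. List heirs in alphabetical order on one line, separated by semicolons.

Chidinma 1/4; Ebele 1/12; Folake 1/12; Jide 1/12; Morounke 1/12; Obafemi 1/12; Temitope 1/12; Yetunde 1/4

There is no surviving spouse, so the entire estate passes to Lanre's descendants per capita at each generation.
At generation 1 (Chukwudi, Adaeze, Yetunde, Chidinma) there are 4 shares of (1)/4 = 1/4 each.
Living: Yetunde and Chidinma — each takes 1/4.
Deceased: Chukwudi and Adaeze. Their combined 1/2 is pooled and carried to generation 2.
At generation 2 (Abiodun, Temitope, Jide, Bankole, Obafemi, Ebele) there are 6 shares of (1/2)/6 = 1/12 each.
Living: Temitope, Jide, Obafemi, and Ebele — each takes 1/12.
Deceased: Abiodun and Bankole. Their combined 1/6 is pooled and carried to generation 3.
At generation 3 (Morounke, Folake) there are 2 shares of (1/6)/2 = 1/12 each.
Living: Morounke and Folake — each takes 1/12.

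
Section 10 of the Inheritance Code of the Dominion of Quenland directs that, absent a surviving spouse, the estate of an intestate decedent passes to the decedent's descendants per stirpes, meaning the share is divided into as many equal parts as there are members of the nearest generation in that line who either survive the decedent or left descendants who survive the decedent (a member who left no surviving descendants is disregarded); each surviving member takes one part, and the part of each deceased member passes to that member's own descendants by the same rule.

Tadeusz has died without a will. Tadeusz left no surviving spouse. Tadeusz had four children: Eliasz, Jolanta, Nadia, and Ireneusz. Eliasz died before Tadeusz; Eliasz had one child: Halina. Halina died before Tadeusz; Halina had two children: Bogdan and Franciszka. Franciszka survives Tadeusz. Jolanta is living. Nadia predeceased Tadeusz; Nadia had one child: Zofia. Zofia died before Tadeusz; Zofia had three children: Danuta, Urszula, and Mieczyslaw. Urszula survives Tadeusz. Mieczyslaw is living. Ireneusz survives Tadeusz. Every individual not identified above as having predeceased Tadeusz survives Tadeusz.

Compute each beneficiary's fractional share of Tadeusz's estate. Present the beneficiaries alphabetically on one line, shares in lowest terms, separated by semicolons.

Bogdan 1/8; Danuta 1/12; Franciszka 1/8; Ireneusz 1/4; Jolanta 1/4; Mieczyslaw 1/12; Urszula 1/12

There is no surviving spouse, so the entire estate passes to Tadeusz's descendants per stirpes.
The estate is divided into 4 equal shares of 1/4 among Eliasz, Jolanta, Nadia, Ireneusz.
Eliasz predeceased; the 1/4 allotted to Eliasz's branch passes to Eliasz's issue by representation.
Halina's line is the sole branch at this level, so the full 1/4 passes to Halina's issue by representation.
The 1/4 is divided into 2 equal shares of 1/8 among Bogdan, Franciszka.
Bogdan is living and takes 1/8.
Franciszka is living and takes 1/8.
Jolanta is living and takes 1/4.
Nadia predeceased; the 1/4 allotted to Nadia's branch passes to Nadia's issue by representation.
Zofia's line is the sole branch at this level, so the full 1/4 passes to Zofia's issue by representation.
The 1/4 is divided into 3 equal shares of 1/12 among Danuta, Urszula, Mieczyslaw.
Danuta is living and takes 1/12.
Urszula is living and takes 1/12.
Mieczyslaw is living and takes 1/12.
Ireneusz is living and takes 1/4.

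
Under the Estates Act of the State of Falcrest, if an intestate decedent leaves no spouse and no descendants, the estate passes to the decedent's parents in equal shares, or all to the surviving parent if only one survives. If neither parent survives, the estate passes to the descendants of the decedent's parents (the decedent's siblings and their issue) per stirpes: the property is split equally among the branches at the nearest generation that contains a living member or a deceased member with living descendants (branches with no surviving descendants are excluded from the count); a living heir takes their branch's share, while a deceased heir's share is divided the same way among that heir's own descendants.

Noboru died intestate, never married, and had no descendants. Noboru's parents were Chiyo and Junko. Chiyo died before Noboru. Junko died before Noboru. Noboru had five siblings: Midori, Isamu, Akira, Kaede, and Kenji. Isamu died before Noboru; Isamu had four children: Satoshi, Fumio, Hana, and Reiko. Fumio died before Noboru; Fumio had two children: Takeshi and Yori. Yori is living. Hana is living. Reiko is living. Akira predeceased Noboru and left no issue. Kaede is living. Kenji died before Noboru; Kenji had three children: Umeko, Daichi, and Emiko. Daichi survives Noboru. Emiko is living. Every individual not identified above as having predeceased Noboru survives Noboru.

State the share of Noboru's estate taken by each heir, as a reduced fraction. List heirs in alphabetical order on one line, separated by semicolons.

Daichi 1/12; Emiko 1/12; Hana 1/16; Kaede 1/4; Midori 1/4; Reiko 1/16; Satoshi 1/16; Takeshi 1/32; Umeko 1/12; Yori 1/32

Neither parent survives and there are no descendants, so the estate passes to Noboru's siblings and their issue per stirpes.
Akira left no surviving issue, so that branch lapses and is disregarded.
The estate is divided into 4 equal shares of 1/4 among Midori, Isamu, Kaede, Kenji.
Midori is living and takes 1/4.
Isamu predeceased; the 1/4 allotted to Isamu's branch passes to Isamu's issue by representation.
The 1/4 is divided into 4 equal shares of 1/16 among Satoshi, Fumio, Hana, Reiko.
Satoshi is living and takes 1/16.
Fumio predeceased; the 1/16 allotted to Fumio's branch passes to Fumio's issue by representation.
The 1/16 is divided into 2 equal shares of 1/32 among Takeshi, Yori.
Takeshi is living and takes 1/32.
Yori is living and takes 1/32.
Hana is living and takes 1/16.
Reiko is living and takes 1/16.
Kaede is living and takes 1/4.
Kenji predeceased; the 1/4 allotted to Kenji's branch passes to Kenji's issue by representation.
The 1/4 is divided into 3 equal shares of 1/12 among Umeko, Daichi, Emiko.
Umeko is living and takes 1/12.
Daichi is living and takes 1/12.
Emiko is living and takes 1/12.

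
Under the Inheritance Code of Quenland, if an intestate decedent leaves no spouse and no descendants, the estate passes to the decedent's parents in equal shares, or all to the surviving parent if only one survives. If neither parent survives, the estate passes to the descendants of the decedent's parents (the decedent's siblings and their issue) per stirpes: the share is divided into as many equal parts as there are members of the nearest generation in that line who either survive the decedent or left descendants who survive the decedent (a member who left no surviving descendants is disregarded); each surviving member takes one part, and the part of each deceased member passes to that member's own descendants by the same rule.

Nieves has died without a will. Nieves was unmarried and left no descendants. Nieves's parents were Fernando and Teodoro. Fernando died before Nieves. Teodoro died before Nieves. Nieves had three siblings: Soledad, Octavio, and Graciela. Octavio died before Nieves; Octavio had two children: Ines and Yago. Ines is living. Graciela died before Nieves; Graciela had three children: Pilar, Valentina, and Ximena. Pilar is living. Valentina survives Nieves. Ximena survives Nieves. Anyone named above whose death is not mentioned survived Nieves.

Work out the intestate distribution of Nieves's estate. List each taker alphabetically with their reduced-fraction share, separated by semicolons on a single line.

Neither parent survives and there are no descendants, so the estate passes to Nieves's siblings and their issue per stirpes.
The estate is divided into 3 equal shares of 1/3 among Soledad, Octavio, Graciela.
Soledad is living and takes 1/3.
Octavio predeceased; the 1/3 allotted to Octavio's branch passes to Octavio's issue by representation.
The 1/3 is divided into 2 equal shares of 1/6 among Ines, Yago.
Ines is living and takes 1/6.
Yago is living and takes 1/6.
Graciela predeceased; the 1/3 allotted to Graciela's branch passes to Graciela's issue by representation.
The 1/3 is divided into 3 equal shares of 1/9 among Pilar, Valentina, Ximena.
Pilar is living and takes 1/9.
Valentina is living and takes 1/9.
Ximena is living and takes 1/9.

Ines 1/6; Pilar 1/9; Soledad 1/3; Valentina 1/9; Ximena 1/9; Yago 1/6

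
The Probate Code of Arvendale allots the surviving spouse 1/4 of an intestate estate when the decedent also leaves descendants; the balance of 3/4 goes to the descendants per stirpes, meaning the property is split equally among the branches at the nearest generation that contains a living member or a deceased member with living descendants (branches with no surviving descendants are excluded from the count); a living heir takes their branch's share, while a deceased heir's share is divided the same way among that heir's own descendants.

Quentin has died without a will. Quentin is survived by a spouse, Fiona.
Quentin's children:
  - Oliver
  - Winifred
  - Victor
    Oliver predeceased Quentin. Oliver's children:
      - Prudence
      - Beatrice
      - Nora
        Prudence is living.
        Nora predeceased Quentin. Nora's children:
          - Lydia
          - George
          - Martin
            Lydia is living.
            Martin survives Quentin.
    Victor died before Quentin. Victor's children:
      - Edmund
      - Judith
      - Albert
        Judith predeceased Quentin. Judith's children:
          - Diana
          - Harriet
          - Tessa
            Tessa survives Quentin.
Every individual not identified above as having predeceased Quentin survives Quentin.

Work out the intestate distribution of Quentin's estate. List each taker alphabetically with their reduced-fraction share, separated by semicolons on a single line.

Albert 1/12; Beatrice 1/12; Diana 1/36; Edmund 1/12; Fiona 1/4; George 1/36; Harriet 1/36; Lydia 1/36; Martin 1/36; Prudence 1/12; Tessa 1/36; Winifred 1/4

Fiona, as surviving spouse, takes 1/4.
The remaining 3/4 passes to Quentin's descendants per stirpes.
The 3/4 is divided into 3 equal shares of 1/4 among Oliver, Winifred, Victor.
Oliver predeceased; the 1/4 allotted to Oliver's branch passes to Oliver's issue by representation.
The 1/4 is divided into 3 equal shares of 1/12 among Prudence, Beatrice, Nora.
Prudence is living and takes 1/12.
Beatrice is living and takes 1/12.
Nora predeceased; the 1/12 allotted to Nora's branch passes to Nora's issue by representation.
The 1/12 is divided into 3 equal shares of 1/36 among Lydia, George, Martin.
Lydia is living and takes 1/36.
George is living and takes 1/36.
Martin is living and takes 1/36.
Winifred is living and takes 1/4.
Victor predeceased; the 1/4 allotted to Victor's branch passes to Victor's issue by representation.
The 1/4 is divided into 3 equal shares of 1/12 among Edmund, Judith, Albert.
Edmund is living and takes 1/12.
Judith predeceased; the 1/12 allotted to Judith's branch passes to Judith's issue by representation.
The 1/12 is divided into 3 equal shares of 1/36 among Diana, Harriet, Tessa.
Diana is living and takes 1/36.
Harriet is living and takes 1/36.
Tessa is living and takes 1/36.
Albert is living and takes 1/12.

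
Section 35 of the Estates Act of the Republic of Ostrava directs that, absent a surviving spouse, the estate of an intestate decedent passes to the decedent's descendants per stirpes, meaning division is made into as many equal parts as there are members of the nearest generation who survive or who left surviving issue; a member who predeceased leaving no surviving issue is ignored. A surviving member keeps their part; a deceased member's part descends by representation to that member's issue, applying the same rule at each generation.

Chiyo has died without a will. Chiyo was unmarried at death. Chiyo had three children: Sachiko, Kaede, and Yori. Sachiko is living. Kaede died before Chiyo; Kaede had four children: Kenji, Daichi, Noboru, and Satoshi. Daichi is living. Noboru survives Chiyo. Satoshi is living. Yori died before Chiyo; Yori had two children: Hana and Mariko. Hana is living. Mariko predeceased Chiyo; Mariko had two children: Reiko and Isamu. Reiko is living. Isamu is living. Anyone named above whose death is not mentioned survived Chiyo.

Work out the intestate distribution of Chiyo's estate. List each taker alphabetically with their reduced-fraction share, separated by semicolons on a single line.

Daichi 1/12; Hana 1/6; Isamu 1/12; Kenji 1/12; Noboru 1/12; Reiko 1/12; Sachiko 1/3; Satoshi 1/12

There is no surviving spouse, so the entire estate passes to Chiyo's descendants per stirpes.
The estate is divided into 3 equal shares of 1/3 among Sachiko, Kaede, Yori.
Sachiko is living and takes 1/3.
Kaede predeceased; the 1/3 allotted to Kaede's branch passes to Kaede's issue by representation.
The 1/3 is divided into 4 equal shares of 1/12 among Kenji, Daichi, Noboru, Satoshi.
Kenji is living and takes 1/12.
Daichi is living and takes 1/12.
Noboru is living and takes 1/12.
Satoshi is living and takes 1/12.
Yori predeceased; the 1/3 allotted to Yori's branch passes to Yori's issue by representation.
The 1/3 is divided into 2 equal shares of 1/6 among Hana, Mariko.
Hana is living and takes 1/6.
Mariko predeceased; the 1/6 allotted to Mariko's branch passes to Mariko's issue by representation.
The 1/6 is divided into 2 equal shares of 1/12 among Reiko, Isamu.
Reiko is living and takes 1/12.
Isamu is living and takes 1/12.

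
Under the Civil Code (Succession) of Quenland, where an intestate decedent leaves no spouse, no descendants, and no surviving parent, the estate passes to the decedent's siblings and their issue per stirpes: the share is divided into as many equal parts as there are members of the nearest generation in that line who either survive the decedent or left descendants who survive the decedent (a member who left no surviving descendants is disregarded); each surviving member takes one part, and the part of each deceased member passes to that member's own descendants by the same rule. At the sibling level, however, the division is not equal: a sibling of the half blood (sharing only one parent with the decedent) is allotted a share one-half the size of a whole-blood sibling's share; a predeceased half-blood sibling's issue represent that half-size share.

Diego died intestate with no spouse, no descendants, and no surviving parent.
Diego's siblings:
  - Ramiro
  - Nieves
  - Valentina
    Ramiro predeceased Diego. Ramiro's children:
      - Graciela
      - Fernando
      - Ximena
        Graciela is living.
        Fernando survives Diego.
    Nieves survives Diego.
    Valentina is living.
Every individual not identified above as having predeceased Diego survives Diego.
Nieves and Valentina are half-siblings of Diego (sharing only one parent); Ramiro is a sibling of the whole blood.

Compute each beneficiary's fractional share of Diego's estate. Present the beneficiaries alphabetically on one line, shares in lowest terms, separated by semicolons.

Fernando 1/6; Graciela 1/6; Nieves 1/4; Valentina 1/4; Ximena 1/6

No spouse, descendants, or parent survives, so the estate passes to Diego's siblings per stirpes.
Half-blood siblings count for one-half the weight of whole-blood siblings at the initial division.
Dividing 1 in proportion to weights (total weight 2): Ramiro (weight 1) → 1/2; Nieves (weight 1/2) → 1/4; Valentina (weight 1/2) → 1/4.
Ramiro predeceased; the 1/2 allotted to Ramiro's branch passes to Ramiro's issue by representation.
The 1/2 is divided into 3 equal shares of 1/6 among Graciela, Fernando, Ximena.
Graciela is living and takes 1/6.
Fernando is living and takes 1/6.
Ximena is living and takes 1/6.
Nieves is living and takes 1/4.
Valentina is living and takes 1/4.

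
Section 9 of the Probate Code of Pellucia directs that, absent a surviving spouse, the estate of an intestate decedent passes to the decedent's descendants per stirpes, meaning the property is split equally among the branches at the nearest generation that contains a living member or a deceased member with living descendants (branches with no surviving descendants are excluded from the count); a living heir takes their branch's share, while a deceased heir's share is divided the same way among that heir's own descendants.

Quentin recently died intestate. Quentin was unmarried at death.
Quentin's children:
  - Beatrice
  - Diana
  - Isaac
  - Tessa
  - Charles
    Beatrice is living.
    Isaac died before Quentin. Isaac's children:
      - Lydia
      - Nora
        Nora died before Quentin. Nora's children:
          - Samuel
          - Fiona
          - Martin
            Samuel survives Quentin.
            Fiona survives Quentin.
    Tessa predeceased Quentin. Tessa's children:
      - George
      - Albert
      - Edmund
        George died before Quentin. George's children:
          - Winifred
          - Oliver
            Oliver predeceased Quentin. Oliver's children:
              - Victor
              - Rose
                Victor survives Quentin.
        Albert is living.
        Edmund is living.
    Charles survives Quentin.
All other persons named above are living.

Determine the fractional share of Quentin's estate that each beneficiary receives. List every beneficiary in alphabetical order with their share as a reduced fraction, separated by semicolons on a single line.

There is no surviving spouse, so the entire estate passes to Quentin's descendants per stirpes.
The estate is divided into 5 equal shares of 1/5 among Beatrice, Diana, Isaac, Tessa, Charles.
Beatrice is living and takes 1/5.
Diana is living and takes 1/5.
Isaac predeceased; the 1/5 allotted to Isaac's branch passes to Isaac's issue by representation.
The 1/5 is divided into 2 equal shares of 1/10 among Lydia, Nora.
Lydia is living and takes 1/10.
Nora predeceased; the 1/10 allotted to Nora's branch passes to Nora's issue by representation.
The 1/10 is divided into 3 equal shares of 1/30 among Samuel, Fiona, Martin.
Samuel is living and takes 1/30.
Fiona is living and takes 1/30.
Martin is living and takes 1/30.
Tessa predeceased; the 1/5 allotted to Tessa's branch passes to Tessa's issue by representation.
The 1/5 is divided into 3 equal shares of 1/15 among George, Albert, Edmund.
George predeceased; the 1/15 allotted to George's branch passes to George's issue by representation.
The 1/15 is divided into 2 equal shares of 1/30 among Winifred, Oliver.
Winifred is living and takes 1/30.
Oliver predeceased; the 1/30 allotted to Oliver's branch passes to Oliver's issue by representation.
The 1/30 is divided into 2 equal shares of 1/60 among Victor, Rose.
Victor is living and takes 1/60.
Rose is living and takes 1/60.
Albert is living and takes 1/15.
Edmund is living and takes 1/15.
Charles is living and takes 1/5.

Albert 1/15; Beatrice 1/5; Charles 1/5; Diana 1/5; Edmund 1/15; Fiona 1/30; Lydia 1/10; Martin 1/30; Rose 1/60; Samuel 1/30; Victor 1/60; Winifred 1/30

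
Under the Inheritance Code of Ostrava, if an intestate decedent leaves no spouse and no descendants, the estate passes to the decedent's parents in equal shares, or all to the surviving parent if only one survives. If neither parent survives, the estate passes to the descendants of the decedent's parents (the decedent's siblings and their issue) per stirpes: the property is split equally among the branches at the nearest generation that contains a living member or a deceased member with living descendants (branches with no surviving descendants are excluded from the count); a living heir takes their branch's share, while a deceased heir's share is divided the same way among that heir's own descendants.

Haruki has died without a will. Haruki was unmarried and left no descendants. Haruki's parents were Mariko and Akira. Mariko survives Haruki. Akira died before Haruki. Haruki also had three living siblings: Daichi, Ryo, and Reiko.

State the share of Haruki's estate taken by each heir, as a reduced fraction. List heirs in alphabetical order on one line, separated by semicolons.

Mariko 1

Only one parent, Mariko, survives, so Mariko takes the entire estate. The siblings take nothing because a surviving parent has priority.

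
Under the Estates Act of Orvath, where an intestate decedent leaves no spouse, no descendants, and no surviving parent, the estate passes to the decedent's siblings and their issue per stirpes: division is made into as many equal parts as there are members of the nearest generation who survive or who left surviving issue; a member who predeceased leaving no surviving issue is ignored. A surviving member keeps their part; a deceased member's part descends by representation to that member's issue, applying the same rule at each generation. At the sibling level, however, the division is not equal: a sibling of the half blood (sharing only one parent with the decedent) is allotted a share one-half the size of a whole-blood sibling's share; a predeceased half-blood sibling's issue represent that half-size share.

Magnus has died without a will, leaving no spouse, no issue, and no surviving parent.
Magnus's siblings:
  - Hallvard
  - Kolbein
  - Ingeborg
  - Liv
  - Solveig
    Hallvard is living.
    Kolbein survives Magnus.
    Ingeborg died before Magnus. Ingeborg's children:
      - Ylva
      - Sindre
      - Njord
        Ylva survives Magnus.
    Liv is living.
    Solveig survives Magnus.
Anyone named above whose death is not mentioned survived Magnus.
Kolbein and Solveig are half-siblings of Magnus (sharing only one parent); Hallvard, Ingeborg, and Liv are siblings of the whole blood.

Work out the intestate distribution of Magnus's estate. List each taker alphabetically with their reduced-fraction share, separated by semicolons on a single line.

No spouse, descendants, or parent survives, so the estate passes to Magnus's siblings per stirpes.
Half-blood siblings count for one-half the weight of whole-blood siblings at the initial division.
Dividing 1 in proportion to weights (total weight 4): Hallvard (weight 1) → 1/4; Kolbein (weight 1/2) → 1/8; Ingeborg (weight 1) → 1/4; Liv (weight 1) → 1/4; Solveig (weight 1/2) → 1/8.
Hallvard is living and takes 1/4.
Kolbein is living and takes 1/8.
Ingeborg predeceased; the 1/4 allotted to Ingeborg's branch passes to Ingeborg's issue by representation.
The 1/4 is divided into 3 equal shares of 1/12 among Ylva, Sindre, Njord.
Ylva is living and takes 1/12.
Sindre is living and takes 1/12.
Njord is living and takes 1/12.
Liv is living and takes 1/4.
Solveig is living and takes 1/8.

Hallvard 1/4; Kolbein 1/8; Liv 1/4; Njord 1/12; Sindre 1/12; Solveig 1/8; Ylva 1/12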